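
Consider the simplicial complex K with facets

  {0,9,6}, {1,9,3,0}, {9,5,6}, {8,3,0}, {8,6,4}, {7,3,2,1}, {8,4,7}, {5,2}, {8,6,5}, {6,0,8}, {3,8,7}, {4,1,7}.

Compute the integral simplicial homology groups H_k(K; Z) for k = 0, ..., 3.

K has 10 vertices, 25 edges, 17 triangles, 2 3-simplices.
rank ∂_0 = 0, rank ∂_1 = 9 ⇒ b_0 = 10 − 0 − 9 = 1; all invariant factors of ∂_1 are 1 so no torsion. So H_0 = Z.
rank ∂_1 = 9, rank ∂_2 = 15 ⇒ b_1 = 25 − 9 − 15 = 1; all invariant factors of ∂_2 are 1 so no torsion. So H_1 = Z.
rank ∂_2 = 15, rank ∂_3 = 2 ⇒ b_2 = 17 − 15 − 2 = 0; all invariant factors of ∂_3 are 1 so no torsion. So H_2 = 0.
rank ∂_3 = 2, rank ∂_4 = 0 ⇒ b_3 = 2 − 2 − 0 = 0. So H_3 = 0.

H_0 ≅ Z,  H_1 ≅ Z,  H_2 = 0,  H_3 = 0.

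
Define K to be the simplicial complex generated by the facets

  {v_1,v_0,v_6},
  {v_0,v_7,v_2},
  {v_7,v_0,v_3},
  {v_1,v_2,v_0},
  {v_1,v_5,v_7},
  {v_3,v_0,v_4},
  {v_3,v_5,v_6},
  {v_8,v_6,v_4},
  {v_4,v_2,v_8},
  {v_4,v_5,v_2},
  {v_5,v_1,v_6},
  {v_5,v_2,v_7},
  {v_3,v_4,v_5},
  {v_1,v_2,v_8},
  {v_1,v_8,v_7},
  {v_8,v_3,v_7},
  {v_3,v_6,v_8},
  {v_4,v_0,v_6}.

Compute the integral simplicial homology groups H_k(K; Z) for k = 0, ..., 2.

Take the total order v_0 < v_1 < v_2 < v_3 < v_4 < v_5 < v_6 < v_7 < v_8 on the vertex set. Then K (dimension 2) consists of the simplices:

  0-simplices (9): [v_0], [v_1], [v_2], [v_3], [v_4], [v_5], [v_6], [v_7], [v_8]
  1-simplices (27): (27 of them)
  2-simplices (18): (18 of them)

giving chain groups C_0 ≅ Z^9, C_1 ≅ Z^27, C_2 ≅ Z^18.

Boundary ∂_1: C_1 → C_0 is given by ∂[p,q] = [q] − [p]. For instance
  ∂[v_0,v_2] = [v_2] − [v_0].
The 9×27 boundary matrix has rank 8 and Smith normal form diag(1,1,1,1,1,1,1,1).

∂_2: C_2 → C_1 sends each 2-simplex [p,q,r] to [q,r] − [p,r] + [p,q]. For instance
  ∂[v_3,v_4,v_5] = [v_4,v_5] − [v_3,v_5] + [v_3,v_4],
  ∂[v_1,v_7,v_8] = [v_7,v_8] − [v_1,v_8] + [v_1,v_7].
As a 27×18 matrix over Z this has rank 18, with invariant factors (1,1,1,1,1,1,1,1,1,1,1,1,1,1,1,1,1,2).

From H_k ≅ ker(∂_k) / im(∂_{k+1}) we obtain:

  H_0: rank C_0 − rank ∂_1 = 9 − 8 = 1, and the invariant factors of ∂_1 are all 1, so H_0 ≅ Z.
  H_1: rank ker ∂_1 − rank ∂_2 = (27 − 8) − 18 = 1, and ∂_2 has invariant factor 2 > 1, so H_1 ≅ Z ⊕ Z/2Z.
  H_2: rank ker ∂_2 − rank ∂_3 = (18 − 18) − 0 = 0, and there is no ∂_3, so H_2 ≅ 0.

H_0 = Z,  H_1 = Z ⊕ Z/2Z,  H_2 = 0.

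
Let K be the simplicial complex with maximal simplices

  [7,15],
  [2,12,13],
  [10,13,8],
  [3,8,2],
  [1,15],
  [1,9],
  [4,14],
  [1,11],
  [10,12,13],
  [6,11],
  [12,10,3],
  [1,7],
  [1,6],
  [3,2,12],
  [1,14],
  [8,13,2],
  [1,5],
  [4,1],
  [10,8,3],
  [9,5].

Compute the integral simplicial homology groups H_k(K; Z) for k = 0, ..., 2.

H_0 = Z^2,  H_1 = Z^4,  H_2 = Z.

Order the vertices as 1 < 2 < 3 < 4 < 5 < 6 < 7 < 8 < 9 < 10 < 11 < 12 < 13 < 14 < 15. Listing each simplex with vertices in this order, K has dimension 2 with simplices:

  0-simplices (15): [1], [2], [3], [4], [5], [6], [7], [8], [9], [10], [11], [12], [13], [14], [15]
  1-simplices (24): (24 of them)
  2-simplices (8): [2,3,8], [2,3,12], [2,8,13], [2,12,13], [3,8,10], [3,10,12], [8,10,13], [10,12,13]

Hence C_0 ≅ Z^15, C_1 ≅ Z^24, C_2 ≅ Z^8.

The boundary map ∂_1: C_1 → C_0 is given by ∂[p,q] = [q] − [p].
The resulting 15×24 matrix has rank 13, and its Smith normal form has invariant factors (1,1,1,1,1,1,1,1,1,1,1,1,1).

∂_2: C_2 → C_1 maps a triangle to the signed sum of its edges. For instance
  ∂[3,8,10] = [8,10] − [3,10] + [3,8],
  ∂[8,10,13] = [10,13] − [8,13] + [8,10].
The 24×8 boundary matrix has rank 7 and Smith normal form diag(1,1,1,1,1,1,1).

Reading off H_k = ker ∂_k / im ∂_{k+1}:

  H_0: rank C_0 − rank ∂_1 = 15 − 13 = 2, and the invariant factors of ∂_1 are all 1, so H_0 ≅ Z^2.
  H_1: rank ker ∂_1 − rank ∂_2 = (24 − 13) − 7 = 4, and the invariant factors of ∂_2 are all 1, so H_1 ≅ Z^4.
  H_2: rank ker ∂_2 − rank ∂_3 = (8 − 7) − 0 = 1, and there is no ∂_3, so H_2 ≅ Z.

(K is a triangulation of the disjoint union of a wedge of 4 circles and the 2-sphere S^2.)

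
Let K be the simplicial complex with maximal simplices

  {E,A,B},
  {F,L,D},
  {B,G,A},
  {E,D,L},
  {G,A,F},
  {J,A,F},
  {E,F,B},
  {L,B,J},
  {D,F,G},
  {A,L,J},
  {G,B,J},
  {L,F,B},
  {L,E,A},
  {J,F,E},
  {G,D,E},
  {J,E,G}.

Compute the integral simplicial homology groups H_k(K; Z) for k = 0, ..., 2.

We work with the vertex ordering A < B < D < E < F < G < J < L. The simplices of K, each written with vertices in increasing order, are:

  0-simplices (8): A, B, D, E, F, G, J, L
  1-simplices (24): AB, AE, AF, AG, AJ, AL, BE, BF, BG, BJ, BL, DE, DF, DG, DL, EF, EG, EJ, EL, FG, FJ, FL, GJ, JL
  2-simplices (16): ABE, ABG, AEL, AFG, AFJ, AJL, BEF, BFL, BGJ, BJL, DEG, DEL, DFG, DFL, EFJ, EGJ

Hence C_0 ≅ Z^8, C_1 ≅ Z^24, C_2 ≅ Z^16.

The boundary map ∂_1: C_1 → C_0 maps an edge to its endpoints' difference, ∂[p,q] = q − p.
This gives a 8×24 integer matrix of rank 7; reducing to Smith normal form yields diagonal entries (1,1,1,1,1,1,1).

∂_2: C_2 → C_1 maps a triangle to the signed sum of its edges. For instance
  ∂DFL = FL − DL + DF,
  ∂AEL = EL − AL + AE.
This gives a 24×16 integer matrix of rank 15; reducing to Smith normal form yields diagonal entries (1,1,1,1,1,1,1,1,1,1,1,1,1,1,1).

From H_k ≅ ker(∂_k) / im(∂_{k+1}) we obtain:

  H_0: rank C_0 − rank ∂_1 = 8 − 7 = 1, and the invariant factors of ∂_1 are all 1, so H_0 ≅ Z.
  H_1: rank ker ∂_1 − rank ∂_2 = (24 − 7) − 15 = 2, and the invariant factors of ∂_2 are all 1, so H_1 ≅ Z^2.
  H_2: rank ker ∂_2 − rank ∂_3 = (16 − 15) − 0 = 1, and there is no ∂_3, so H_2 ≅ Z.

As a check, the Euler characteristic is 8 − 24 + 16 = 0, which agrees with 1 − 2 + 1 = 0.

H_0 ≅ Z,  H_1 ≅ Z^2,  H_2 ≅ Z.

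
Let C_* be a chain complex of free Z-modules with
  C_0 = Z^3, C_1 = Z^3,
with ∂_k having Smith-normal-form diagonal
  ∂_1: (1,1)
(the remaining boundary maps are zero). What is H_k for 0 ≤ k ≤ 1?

H_0 ≅ Z,  H_1 ≅ Z.

H_0: b_0 = 3 − 0 − 2 = 1; torsion from ∂_1 factors > 1: none. So H_0 ≅ Z.
H_1: b_1 = 3 − 2 − 0 = 1; torsion from ∂_2 factors > 1: none. So H_1 ≅ Z.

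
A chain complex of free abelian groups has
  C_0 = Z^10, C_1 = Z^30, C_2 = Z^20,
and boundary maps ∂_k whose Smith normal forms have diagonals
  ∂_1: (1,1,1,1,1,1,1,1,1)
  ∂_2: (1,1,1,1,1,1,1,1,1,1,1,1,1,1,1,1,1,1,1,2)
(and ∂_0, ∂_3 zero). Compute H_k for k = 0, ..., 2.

H_0 = Z,  H_1 = Z ⊕ Z_2,  H_2 = 0.

H_0: b_0 = 10 − 0 − 9 = 1; torsion from ∂_1 factors > 1: none. So H_0 = Z.
H_1: b_1 = 30 − 9 − 20 = 1; torsion from ∂_2 factors > 1: [2]. So H_1 = Z ⊕ Z_2.
H_2: b_2 = 20 − 20 − 0 = 0; torsion from ∂_3 factors > 1: none. So H_2 = 0.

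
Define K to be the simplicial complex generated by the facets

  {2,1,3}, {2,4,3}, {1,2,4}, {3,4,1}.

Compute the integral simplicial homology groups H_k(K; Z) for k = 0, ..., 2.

H_0 = Z,  H_1 = 0,  H_2 = Z.

Take the total order 1 < 2 < 3 < 4 on the vertex set. Then K (dimension 2) consists of the simplices:

  0-simplices (4): [1], [2], [3], [4]
  1-simplices (6): [1,2], [1,3], [1,4], [2,3], [2,4], [3,4]
  2-simplices (4): [1,2,3], [1,2,4], [1,3,4], [2,3,4]

Hence C_0 ≅ Z^4, C_1 ≅ Z^6, C_2 ≅ Z^4.

Boundary ∂_1: C_1 → C_0 maps an edge to its endpoints' difference, ∂[p,q] = q − p.
The resulting 4×6 matrix has rank 3, and its Smith normal form has invariant factors (1,1,1).

Boundary ∂_2: C_2 → C_1 acts by ∂[p,q,r] = [q,r] − [p,r] + [p,q]. For instance
  ∂[1,2,3] = [2,3] − [1,3] + [1,2],
  ∂[1,3,4] = [3,4] − [1,4] + [1,3].
The resulting 6×4 matrix has rank 3, and its Smith normal form has invariant factors (1,1,1).

Computing H_k = (kernel of ∂_k) / (image of ∂_{k+1}):

  H_0: rank C_0 − rank ∂_1 = 4 − 3 = 1, and the invariant factors of ∂_1 are all 1, so H_0 = Z.
  H_1: rank ker ∂_1 − rank ∂_2 = (6 − 3) − 3 = 0, and the invariant factors of ∂_2 are all 1, so H_1 = 0.
  H_2: rank ker ∂_2 − rank ∂_3 = (4 − 3) − 0 = 1, and there is no ∂_3, so H_2 = Z.

As a check, the Euler characteristic is 4 − 6 + 4 = 2, which agrees with 1 − 0 + 1 = 2.
(K is a triangulation of the 2-sphere S^2.)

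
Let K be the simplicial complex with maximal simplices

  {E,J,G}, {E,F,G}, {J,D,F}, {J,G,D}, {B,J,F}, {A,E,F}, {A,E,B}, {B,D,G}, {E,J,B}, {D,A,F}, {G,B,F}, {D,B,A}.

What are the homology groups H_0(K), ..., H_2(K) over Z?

Fix the vertex order A < B < D < E < F < G < J and write every simplex with vertices in increasing order. Then dim K = 2 and the simplices of K are:

  0-simplices (7): A, B, D, E, F, G, J
  1-simplices (18): AB, AD, AE, AF, BD, BE, BF, BG, BJ, DF, DG, DJ, EF, EG, EJ, FG, FJ, GJ
  2-simplices (12): ABD, ABE, ADF, AEF, BDG, BEJ, BFG, BFJ, DFJ, DGJ, EFG, EGJ

Hence C_0 ≅ Z^7, C_1 ≅ Z^18, C_2 ≅ Z^12.

∂_1: C_1 → C_0 sends each edge [p,q] (with p < q) to q − p. For instance
  ∂BD = D − B.
The resulting 7×18 matrix has rank 6, and its Smith normal form has invariant factors (1,1,1,1,1,1).

∂_2: C_2 → C_1 maps a triangle to the signed sum of its edges. For instance
  ∂ABE = BE − AE + AB,
  ∂BEJ = EJ − BJ + BE.
The resulting 18×12 matrix has rank 12, and its Smith normal form has invariant factors (1,1,1,1,1,1,1,1,1,1,1,2).

Computing H_k = (kernel of ∂_k) / (image of ∂_{k+1}):

  H_0: rank C_0 − rank ∂_1 = 7 − 6 = 1, and the invariant factors of ∂_1 are all 1, so H_0 = Z.
  H_1: rank ker ∂_1 − rank ∂_2 = (18 − 6) − 12 = 0, and ∂_2 has invariant factor 2 > 1, so H_1 = Z/2.
  H_2: rank ker ∂_2 − rank ∂_3 = (12 − 12) − 0 = 0, and there is no ∂_3, so H_2 = 0.

H_0 = Z,  H_1 = Z/2,  H_2 = 0.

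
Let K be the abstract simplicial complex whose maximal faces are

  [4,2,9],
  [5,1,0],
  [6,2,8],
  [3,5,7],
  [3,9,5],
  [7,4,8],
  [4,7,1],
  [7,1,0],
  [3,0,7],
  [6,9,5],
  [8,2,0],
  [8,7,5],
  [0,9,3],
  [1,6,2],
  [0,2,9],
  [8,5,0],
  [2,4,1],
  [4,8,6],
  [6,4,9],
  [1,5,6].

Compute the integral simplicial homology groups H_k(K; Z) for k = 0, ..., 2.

K has 10 vertices, 30 edges, 20 triangles.
rank ∂_0 = 0, rank ∂_1 = 9 ⇒ b_0 = 10 − 0 − 9 = 1; all invariant factors of ∂_1 are 1 so no torsion. So H_0 ≅ Z.
rank ∂_1 = 9, rank ∂_2 = 20 ⇒ b_1 = 30 − 9 − 20 = 1; ∂_2 has invariant factor(s) [2] giving torsion. So H_1 ≅ Z ⊕ Z/2Z.
rank ∂_2 = 20, rank ∂_3 = 0 ⇒ b_2 = 20 − 20 − 0 = 0. So H_2 ≅ 0.

H_0 ≅ Z,  H_1 ≅ Z ⊕ Z/2Z,  H_2 = 0.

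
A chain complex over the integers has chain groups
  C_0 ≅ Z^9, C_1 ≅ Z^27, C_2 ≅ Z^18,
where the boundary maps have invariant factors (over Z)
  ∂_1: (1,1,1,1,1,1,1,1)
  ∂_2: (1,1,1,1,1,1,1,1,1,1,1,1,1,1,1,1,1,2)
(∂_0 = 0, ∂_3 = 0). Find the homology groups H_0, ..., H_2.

H_0 = Z,  H_1 = Z ⊕ Z/2Z,  H_2 = 0.

H_0: b_0 = 9 − 0 − 8 = 1; torsion from ∂_1 factors > 1: none. So H_0 = Z.
H_1: b_1 = 27 − 8 − 18 = 1; torsion from ∂_2 factors > 1: [2]. So H_1 = Z ⊕ Z/2Z.
H_2: b_2 = 18 − 18 − 0 = 0; torsion from ∂_3 factors > 1: none. So H_2 = 0.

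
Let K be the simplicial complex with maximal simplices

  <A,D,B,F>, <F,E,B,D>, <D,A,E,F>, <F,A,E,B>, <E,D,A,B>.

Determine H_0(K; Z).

H_0 = Z.

Order the vertices as A < B < D < E < F. Listing each simplex with vertices in this order, K has dimension 3 with simplices:

  0-simplices (5): A, B, D, E, F
  1-simplices (10): AB, AD, AE, AF, BD, BE, BF, DE, DF, EF
  2-simplices (10): ABD, ABE, ABF, ADE, ADF, AEF, BDE, BDF, BEF, DEF
  3-simplices (5): ABDE, ABDF, ABEF, ADEF, BDEF

giving chain groups C_0 ≅ Z^5, C_1 ≅ Z^10, C_2 ≅ Z^10, C_3 ≅ Z^5.

The boundary map ∂_1: C_1 → C_0 sends each edge [p,q] (with p < q) to q − p. For instance
  ∂AB = B − A.
The 5×10 boundary matrix has rank 4 and Smith normal form diag(1,1,1,1).

Boundary ∂_2: C_2 → C_1 acts by ∂[p,q,r] = [q,r] − [p,r] + [p,q]. For instance
  ∂ABD = BD − AD + AB,
  ∂ABF = BF − AF + AB.
The resulting 10×10 matrix has rank 6, and its Smith normal form has invariant factors (1,1,1,1,1,1).

The boundary map ∂_3: C_3 → C_2 sends each 3-simplex σ to the alternating sum Σ_i (−1)^i (σ with its i-th vertex removed). For instance
  ∂ADEF = DEF − AEF + ADF − ADE,
  ∂ABDE = BDE − ADE + ABE − ABD.
This gives a 10×5 integer matrix of rank 4; reducing to Smith normal form yields diagonal entries (1,1,1,1).

Computing H_k = (kernel of ∂_k) / (image of ∂_{k+1}):

  H_0: rank C_0 − rank ∂_1 = 5 − 4 = 1, and the invariant factors of ∂_1 are all 1, so H_0 ≅ Z.

(K is a triangulation of the 3-sphere S^3.)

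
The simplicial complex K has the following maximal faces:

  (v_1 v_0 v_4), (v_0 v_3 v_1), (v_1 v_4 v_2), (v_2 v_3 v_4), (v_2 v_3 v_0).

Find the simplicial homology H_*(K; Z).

H_0 = Z,  H_1 = Z,  H_2 = 0.

Order the vertices as v_0 < v_1 < v_2 < v_3 < v_4. Listing each simplex with vertices in this order, K has dimension 2 with simplices:

  0-simplices (5): [v_0], [v_1], [v_2], [v_3], [v_4]
  1-simplices (10): [v_0,v_1], [v_0,v_2], [v_0,v_3], [v_0,v_4], [v_1,v_2], [v_1,v_3], [v_1,v_4], [v_2,v_3], [v_2,v_4], [v_3,v_4]
  2-simplices (5): [v_0,v_1,v_3], [v_0,v_1,v_4], [v_0,v_2,v_3], [v_1,v_2,v_4], [v_2,v_3,v_4]

so the chain groups are C_0 ≅ Z^5, C_1 ≅ Z^10, C_2 ≅ Z^5.

Boundary ∂_1: C_1 → C_0 is given by ∂[p,q] = [q] − [p].
This gives a 5×10 integer matrix of rank 4; reducing to Smith normal form yields diagonal entries (1,1,1,1).

The boundary map ∂_2: C_2 → C_1 maps a triangle to the signed sum of its edges. For instance
  ∂[v_2,v_3,v_4] = [v_3,v_4] − [v_2,v_4] + [v_2,v_3],
  ∂[v_1,v_2,v_4] = [v_2,v_4] − [v_1,v_4] + [v_1,v_2].
The resulting 10×5 matrix has rank 5, and its Smith normal form has invariant factors (1,1,1,1,1).

From H_k ≅ ker(∂_k) / im(∂_{k+1}) we obtain:

  H_0: rank C_0 − rank ∂_1 = 5 − 4 = 1, and the invariant factors of ∂_1 are all 1, so H_0 = Z.
  H_1: rank ker ∂_1 − rank ∂_2 = (10 − 4) − 5 = 1, and the invariant factors of ∂_2 are all 1, so H_1 = Z.
  H_2: rank ker ∂_2 − rank ∂_3 = (5 − 5) − 0 = 0, and there is no ∂_3, so H_2 = 0.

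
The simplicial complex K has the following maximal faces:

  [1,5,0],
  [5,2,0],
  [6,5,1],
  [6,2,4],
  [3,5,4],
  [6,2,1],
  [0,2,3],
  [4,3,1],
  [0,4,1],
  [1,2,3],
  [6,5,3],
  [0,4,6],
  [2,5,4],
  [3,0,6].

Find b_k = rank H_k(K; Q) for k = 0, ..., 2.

b_0 = 1, b_1 = 2, b_2 = 1.

Order the vertices as 0 < 1 < 2 < 3 < 4 < 5 < 6. Listing each simplex with vertices in this order, K has dimension 2 with simplices:

  0-simplices (7): [0], [1], [2], [3], [4], [5], [6]
  1-simplices (21): [0,1], [0,2], [0,3], [0,4], [0,5], [0,6], [1,2], [1,3], [1,4], [1,5], [1,6], [2,3], [2,4], [2,5], [2,6], [3,4], [3,5], [3,6], [4,5], [4,6], [5,6]
  2-simplices (14): [0,1,4], [0,1,5], [0,2,3], [0,2,5], [0,3,6], [0,4,6], [1,2,3], [1,2,6], [1,3,4], [1,5,6], [2,4,5], [2,4,6], [3,4,5], [3,5,6]

so the chain groups are C_0 ≅ Z^7, C_1 ≅ Z^21, C_2 ≅ Z^14.

∂_1: C_1 → C_0 maps an edge to its endpoints' difference, ∂[p,q] = q − p.
This gives a 7×21 integer matrix of rank 6; reducing to Smith normal form yields diagonal entries (1,1,1,1,1,1).

∂_2: C_2 → C_1 sends each 2-simplex [p,q,r] to [q,r] − [p,r] + [p,q]. For instance
  ∂[3,4,5] = [4,5] − [3,5] + [3,4],
  ∂[0,1,4] = [1,4] − [0,4] + [0,1].
The resulting 21×14 matrix has rank 13, and its Smith normal form has invariant factors (1,1,1,1,1,1,1,1,1,1,1,1,1).

From H_k ≅ ker(∂_k) / im(∂_{k+1}) we obtain:

  H_0: rank C_0 − rank ∂_1 = 7 − 6 = 1, and the invariant factors of ∂_1 are all 1, so H_0 = Z.
  H_1: rank ker ∂_1 − rank ∂_2 = (21 − 6) − 13 = 2, and the invariant factors of ∂_2 are all 1, so H_1 = Z^2.
  H_2: rank ker ∂_2 − rank ∂_3 = (14 − 13) − 0 = 1, and there is no ∂_3, so H_2 = Z.

(K is a triangulation of the torus T^2.)

Hence the Betti numbers are b_0 = 1, b_1 = 2, b_2 = 1.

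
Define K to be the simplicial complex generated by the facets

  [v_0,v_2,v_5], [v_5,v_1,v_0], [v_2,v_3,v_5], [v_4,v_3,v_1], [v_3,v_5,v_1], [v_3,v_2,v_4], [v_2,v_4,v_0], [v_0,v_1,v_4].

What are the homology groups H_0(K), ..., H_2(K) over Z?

Order the vertices as v_0 < v_1 < v_2 < v_3 < v_4 < v_5. Listing each simplex with vertices in this order, K has dimension 2 with simplices:

  0-simplices (6): [v_0], [v_1], [v_2], [v_3], [v_4], [v_5]
  1-simplices (12): [v_0,v_1], [v_0,v_2], [v_0,v_4], [v_0,v_5], [v_1,v_3], [v_1,v_4], [v_1,v_5], [v_2,v_3], [v_2,v_4], [v_2,v_5], [v_3,v_4], [v_3,v_5]
  2-simplices (8): [v_0,v_1,v_4], [v_0,v_1,v_5], [v_0,v_2,v_4], [v_0,v_2,v_5], [v_1,v_3,v_4], [v_1,v_3,v_5], [v_2,v_3,v_4], [v_2,v_3,v_5]

so the chain groups are C_0 ≅ Z^6, C_1 ≅ Z^12, C_2 ≅ Z^8.

Boundary ∂_1: C_1 → C_0 sends each edge [p,q] (with p < q) to q − p. For instance
  ∂[v_0,v_2] = [v_2] − [v_0].
As a 6×12 matrix over Z this has rank 5, with invariant factors (1,1,1,1,1).

∂_2: C_2 → C_1 sends each 2-simplex [p,q,r] to [q,r] − [p,r] + [p,q]. For instance
  ∂[v_0,v_1,v_4] = [v_1,v_4] − [v_0,v_4] + [v_0,v_1],
  ∂[v_2,v_3,v_5] = [v_3,v_5] − [v_2,v_5] + [v_2,v_3].
The resulting 12×8 matrix has rank 7, and its Smith normal form has invariant factors (1,1,1,1,1,1,1).

Computing H_k = (kernel of ∂_k) / (image of ∂_{k+1}):

  H_0: rank C_0 − rank ∂_1 = 6 − 5 = 1, and the invariant factors of ∂_1 are all 1, so H_0 ≅ Z.
  H_1: rank ker ∂_1 − rank ∂_2 = (12 − 5) − 7 = 0, and the invariant factors of ∂_2 are all 1, so H_1 ≅ 0.
  H_2: rank ker ∂_2 − rank ∂_3 = (8 − 7) − 0 = 1, and there is no ∂_3, so H_2 ≅ Z.

H_0 = Z,  H_1 = 0,  H_2 = Z.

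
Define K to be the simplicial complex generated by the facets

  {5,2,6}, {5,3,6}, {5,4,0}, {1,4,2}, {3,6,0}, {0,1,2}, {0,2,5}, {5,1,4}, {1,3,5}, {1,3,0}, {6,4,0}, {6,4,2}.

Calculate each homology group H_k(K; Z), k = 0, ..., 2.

Fix the vertex order 0 < 1 < 2 < 3 < 4 < 5 < 6 and write every simplex with vertices in increasing order. Then dim K = 2 and the simplices of K are:

  0-simplices (7): [0], [1], [2], [3], [4], [5], [6]
  1-simplices (18): [0,1], [0,2], [0,3], [0,4], [0,5], [0,6], [1,2], [1,3], [1,4], [1,5], [2,4], [2,5], [2,6], [3,5], [3,6], [4,5], [4,6], [5,6]
  2-simplices (12): [0,1,2], [0,1,3], [0,2,5], [0,3,6], [0,4,5], [0,4,6], [1,2,4], [1,3,5], [1,4,5], [2,4,6], [2,5,6], [3,5,6]

Hence C_0 ≅ Z^7, C_1 ≅ Z^18, C_2 ≅ Z^12.

The boundary map ∂_1: C_1 → C_0 maps an edge to its endpoints' difference, ∂[p,q] = q − p.
As a 7×18 matrix over Z this has rank 6, with invariant factors (1,1,1,1,1,1).

The boundary map ∂_2: C_2 → C_1 sends each 2-simplex [p,q,r] to [q,r] − [p,r] + [p,q]. For instance
  ∂[0,2,5] = [2,5] − [0,5] + [0,2],
  ∂[0,1,2] = [1,2] − [0,2] + [0,1].
The resulting 18×12 matrix has rank 12, and its Smith normal form has invariant factors (1,1,1,1,1,1,1,1,1,1,1,2).

Now H_k = ker ∂_k / im ∂_{k+1}, so:

  H_0: rank C_0 − rank ∂_1 = 7 − 6 = 1, and the invariant factors of ∂_1 are all 1, so H_0 = Z.
  H_1: rank ker ∂_1 − rank ∂_2 = (18 − 6) − 12 = 0, and ∂_2 has invariant factor 2 > 1, so H_1 = Z_2.
  H_2: rank ker ∂_2 − rank ∂_3 = (12 − 12) − 0 = 0, and there is no ∂_3, so H_2 = 0.

H_0 = Z,  H_1 = Z_2,  H_2 = 0.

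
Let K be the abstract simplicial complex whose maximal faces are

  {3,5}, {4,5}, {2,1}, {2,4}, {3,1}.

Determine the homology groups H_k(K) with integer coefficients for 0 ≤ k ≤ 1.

H_0 = Z,  H_1 = Z.

K has 5 vertices, 5 edges.
rank ∂_0 = 0, rank ∂_1 = 4 ⇒ b_0 = 5 − 0 − 4 = 1; all invariant factors of ∂_1 are 1 so no torsion. So H_0 = Z.
rank ∂_1 = 4, rank ∂_2 = 0 ⇒ b_1 = 5 − 4 − 0 = 1. So H_1 = Z.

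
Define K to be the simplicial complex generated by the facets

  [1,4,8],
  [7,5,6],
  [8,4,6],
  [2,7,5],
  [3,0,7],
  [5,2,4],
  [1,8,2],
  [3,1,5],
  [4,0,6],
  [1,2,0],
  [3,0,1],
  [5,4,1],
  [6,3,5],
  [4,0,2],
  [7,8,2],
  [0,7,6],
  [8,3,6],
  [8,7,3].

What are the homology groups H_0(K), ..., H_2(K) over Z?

We work with the vertex ordering 0 < 1 < 2 < 3 < 4 < 5 < 6 < 7 < 8. The simplices of K, each written with vertices in increasing order, are:

  0-simplices (9): [0], [1], [2], [3], [4], [5], [6], [7], [8]
  1-simplices (27): (27 of them)
  2-simplices (18): [0,1,2], [0,1,3], [0,2,4], [0,3,7], [0,4,6], [0,6,7], [1,2,8], [1,3,5], [1,4,5], [1,4,8], [2,4,5], [2,5,7], [2,7,8], [3,5,6], [3,6,8], [3,7,8], [4,6,8], [5,6,7]

so the chain groups are C_0 ≅ Z^9, C_1 ≅ Z^27, C_2 ≅ Z^18.

Boundary ∂_1: C_1 → C_0 is given by ∂[p,q] = [q] − [p]. For instance
  ∂[2,5] = [5] − [2].
The 9×27 boundary matrix has rank 8 and Smith normal form diag(1,1,1,1,1,1,1,1).

The boundary map ∂_2: C_2 → C_1 sends each 2-simplex [p,q,r] to [q,r] − [p,r] + [p,q]. For instance
  ∂[0,6,7] = [6,7] − [0,7] + [0,6],
  ∂[2,4,5] = [4,5] − [2,5] + [2,4].
The resulting 27×18 matrix has rank 18, and its Smith normal form has invariant factors (1,1,1,1,1,1,1,1,1,1,1,1,1,1,1,1,1,2).

Computing H_k = (kernel of ∂_k) / (image of ∂_{k+1}):

  H_0: rank C_0 − rank ∂_1 = 9 − 8 = 1, and the invariant factors of ∂_1 are all 1, so H_0 ≅ Z.
  H_1: rank ker ∂_1 − rank ∂_2 = (27 − 8) − 18 = 1, and ∂_2 has invariant factor 2 > 1, so H_1 ≅ Z ⊕ Z/2Z.
  H_2: rank ker ∂_2 − rank ∂_3 = (18 − 18) − 0 = 0, and there is no ∂_3, so H_2 ≅ 0.

As a check, the Euler characteristic is 9 − 27 + 18 = 0, which agrees with 1 − 1 + 0 = 0.

H_0 ≅ Z,  H_1 ≅ Z ⊕ Z/2Z,  H_2 = 0.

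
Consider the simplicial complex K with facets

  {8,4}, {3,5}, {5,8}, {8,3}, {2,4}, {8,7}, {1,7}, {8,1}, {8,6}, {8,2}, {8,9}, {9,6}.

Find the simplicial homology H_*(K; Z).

Order the vertices as 1 < 2 < 3 < 4 < 5 < 6 < 7 < 8 < 9. Listing each simplex with vertices in this order, K has dimension 1 with simplices:

  0-simplices (9): [1], [2], [3], [4], [5], [6], [7], [8], [9]
  1-simplices (12): [1,7], [1,8], [2,4], [2,8], [3,5], [3,8], [4,8], [5,8], [6,8], [6,9], [7,8], [8,9]

giving chain groups C_0 ≅ Z^9, C_1 ≅ Z^12.

Boundary ∂_1: C_1 → C_0 maps an edge to its endpoints' difference, ∂[p,q] = q − p. For instance
  ∂[6,9] = [9] − [6].
This gives a 9×12 integer matrix of rank 8; reducing to Smith normal form yields diagonal entries (1,1,1,1,1,1,1,1).

Computing H_k = (kernel of ∂_k) / (image of ∂_{k+1}):

  H_0: rank C_0 − rank ∂_1 = 9 − 8 = 1, and the invariant factors of ∂_1 are all 1, so H_0 ≅ Z.
  H_1: rank ker ∂_1 − rank ∂_2 = (12 − 8) − 0 = 4, and there is no ∂_2, so H_1 ≅ Z^4.

(K is a triangulation of a wedge of 4 circles.)

H_0 = Z,  H_1 = Z^4.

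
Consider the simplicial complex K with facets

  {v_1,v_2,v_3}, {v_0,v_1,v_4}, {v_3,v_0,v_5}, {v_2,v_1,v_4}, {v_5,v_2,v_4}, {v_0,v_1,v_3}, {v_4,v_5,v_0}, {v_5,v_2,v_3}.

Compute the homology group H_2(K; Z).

Fix the vertex order v_0 < v_1 < v_2 < v_3 < v_4 < v_5 and write every simplex with vertices in increasing order. Then dim K = 2 and the simplices of K are:

  0-simplices (6): [v_0], [v_1], [v_2], [v_3], [v_4], [v_5]
  1-simplices (12): [v_0,v_1], [v_0,v_3], [v_0,v_4], [v_0,v_5], [v_1,v_2], [v_1,v_3], [v_1,v_4], [v_2,v_3], [v_2,v_4], [v_2,v_5], [v_3,v_5], [v_4,v_5]
  2-simplices (8): [v_0,v_1,v_3], [v_0,v_1,v_4], [v_0,v_3,v_5], [v_0,v_4,v_5], [v_1,v_2,v_3], [v_1,v_2,v_4], [v_2,v_3,v_5], [v_2,v_4,v_5]

giving chain groups C_0 ≅ Z^6, C_1 ≅ Z^12, C_2 ≅ Z^8.

The boundary map ∂_1: C_1 → C_0 is given by ∂[p,q] = [q] − [p]. For instance
  ∂[v_1,v_4] = [v_4] − [v_1].
The resulting 6×12 matrix has rank 5, and its Smith normal form has invariant factors (1,1,1,1,1).

∂_2: C_2 → C_1 acts by ∂[p,q,r] = [q,r] − [p,r] + [p,q]. For instance
  ∂[v_2,v_4,v_5] = [v_4,v_5] − [v_2,v_5] + [v_2,v_4],
  ∂[v_1,v_2,v_4] = [v_2,v_4] − [v_1,v_4] + [v_1,v_2].
The 12×8 boundary matrix has rank 7 and Smith normal form diag(1,1,1,1,1,1,1).

From H_k ≅ ker(∂_k) / im(∂_{k+1}) we obtain:

  H_2: rank ker ∂_2 − rank ∂_3 = (8 − 7) − 0 = 1, and there is no ∂_3, so H_2 ≅ Z.

H_2 ≅ Z.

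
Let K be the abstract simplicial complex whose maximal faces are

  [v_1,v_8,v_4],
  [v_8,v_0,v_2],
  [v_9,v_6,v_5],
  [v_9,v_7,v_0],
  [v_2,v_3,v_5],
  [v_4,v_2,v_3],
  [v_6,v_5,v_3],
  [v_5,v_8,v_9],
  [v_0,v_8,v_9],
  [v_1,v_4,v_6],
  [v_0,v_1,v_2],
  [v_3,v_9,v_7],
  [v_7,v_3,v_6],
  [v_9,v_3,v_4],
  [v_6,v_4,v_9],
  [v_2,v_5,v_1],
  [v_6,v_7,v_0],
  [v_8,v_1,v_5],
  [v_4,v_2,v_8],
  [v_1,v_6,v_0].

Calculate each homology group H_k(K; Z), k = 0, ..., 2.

H_0 = Z,  H_1 = Z × Z/2,  H_2 = 0.

Take the total order v_0 < v_1 < v_2 < v_3 < v_4 < v_5 < v_6 < v_7 < v_8 < v_9 on the vertex set. Then K (dimension 2) consists of the simplices:

  0-simplices (10): [v_0], [v_1], [v_2], [v_3], [v_4], [v_5], [v_6], [v_7], [v_8], [v_9]
  1-simplices (30): (30 of them)
  2-simplices (20): (20 of them)

Hence C_0 ≅ Z^10, C_1 ≅ Z^30, C_2 ≅ Z^20.

Boundary ∂_1: C_1 → C_0 maps an edge to its endpoints' difference, ∂[p,q] = q − p. For instance
  ∂[v_5,v_9] = [v_9] − [v_5].
The 10×30 boundary matrix has rank 9 and Smith normal form diag(1,1,1,1,1,1,1,1,1).

The boundary map ∂_2: C_2 → C_1 maps a triangle to the signed sum of its edges. For instance
  ∂[v_1,v_4,v_6] = [v_4,v_6] − [v_1,v_6] + [v_1,v_4],
  ∂[v_5,v_6,v_9] = [v_6,v_9] − [v_5,v_9] + [v_5,v_6].
This gives a 30×20 integer matrix of rank 20; reducing to Smith normal form yields diagonal entries (1,1,1,1,1,1,1,1,1,1,1,1,1,1,1,1,1,1,1,2).

Now H_k = ker ∂_k / im ∂_{k+1}, so:

  H_0: rank C_0 − rank ∂_1 = 10 − 9 = 1, and the invariant factors of ∂_1 are all 1, so H_0 = Z.
  H_1: rank ker ∂_1 − rank ∂_2 = (30 − 9) − 20 = 1, and ∂_2 has invariant factor 2 > 1, so H_1 = Z × Z/2.
  H_2: rank ker ∂_2 − rank ∂_3 = (20 − 20) − 0 = 0, and there is no ∂_3, so H_2 = 0.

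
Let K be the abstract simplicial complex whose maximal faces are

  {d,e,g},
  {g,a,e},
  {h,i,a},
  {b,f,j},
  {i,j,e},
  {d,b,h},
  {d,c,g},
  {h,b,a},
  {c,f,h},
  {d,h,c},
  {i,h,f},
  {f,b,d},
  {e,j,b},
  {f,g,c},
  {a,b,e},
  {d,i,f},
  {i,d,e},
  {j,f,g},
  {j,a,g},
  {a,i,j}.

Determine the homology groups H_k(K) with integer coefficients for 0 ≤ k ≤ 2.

Fix the vertex order a < b < c < d < e < f < g < h < i < j and write every simplex with vertices in increasing order. Then dim K = 2 and the simplices of K are:

  0-simplices (10): a, b, c, d, e, f, g, h, i, j
  1-simplices (30): ab, ae, ag, ah, ai, aj, bd, be, bf, bh, bj, cd, cf, cg, ch, de, df, dg, dh, di, eg, ei, ej, fg, fh, fi, fj, gj, hi, ij
  2-simplices (20): abe, abh, aeg, agj, ahi, aij, bdf, bdh, bej, bfj, cdg, cdh, cfg, cfh, deg, dei, dfi, eij, fgj, fhi

Hence C_0 ≅ Z^10, C_1 ≅ Z^30, C_2 ≅ Z^20.

The boundary map ∂_1: C_1 → C_0 maps an edge to its endpoints' difference, ∂[p,q] = q − p. For instance
  ∂cd = d − c.
The 10×30 boundary matrix has rank 9 and Smith normal form diag(1,1,1,1,1,1,1,1,1).

Boundary ∂_2: C_2 → C_1 sends each 2-simplex [p,q,r] to [q,r] − [p,r] + [p,q]. For instance
  ∂fgj = gj − fj + fg,
  ∂cdg = dg − cg + cd.
As a 30×20 matrix over Z this has rank 20, with invariant factors (1,1,1,1,1,1,1,1,1,1,1,1,1,1,1,1,1,1,1,2).

Reading off H_k = ker ∂_k / im ∂_{k+1}:

  H_0: rank C_0 − rank ∂_1 = 10 − 9 = 1, and the invariant factors of ∂_1 are all 1, so H_0 = Z.
  H_1: rank ker ∂_1 − rank ∂_2 = (30 − 9) − 20 = 1, and ∂_2 has invariant factor 2 > 1, so H_1 = Z × Z/2.
  H_2: rank ker ∂_2 − rank ∂_3 = (20 − 20) − 0 = 0, and there is no ∂_3, so H_2 = 0.

As a check, the Euler characteristic is 10 − 30 + 20 = 0, which agrees with 1 − 1 + 0 = 0.

H_0 = Z,  H_1 = Z × Z/2,  H_2 = 0.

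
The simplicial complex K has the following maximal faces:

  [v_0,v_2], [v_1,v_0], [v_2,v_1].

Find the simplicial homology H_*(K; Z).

Take the total order v_0 < v_1 < v_2 on the vertex set. Then K (dimension 1) consists of the simplices:

  0-simplices (3): [v_0], [v_1], [v_2]
  1-simplices (3): [v_0,v_1], [v_0,v_2], [v_1,v_2]

giving chain groups C_0 ≅ Z^3, C_1 ≅ Z^3.

Boundary ∂_1: C_1 → C_0 sends each edge [p,q] (with p < q) to q − p.
This gives a 3×3 integer matrix of rank 2; reducing to Smith normal form yields diagonal entries (1,1).

Now H_k = ker ∂_k / im ∂_{k+1}, so:

  H_0: rank C_0 − rank ∂_1 = 3 − 2 = 1, and the invariant factors of ∂_1 are all 1, so H_0 ≅ Z.
  H_1: rank ker ∂_1 − rank ∂_2 = (3 − 2) − 0 = 1, and there is no ∂_2, so H_1 ≅ Z.

H_0 ≅ Z,  H_1 ≅ Z.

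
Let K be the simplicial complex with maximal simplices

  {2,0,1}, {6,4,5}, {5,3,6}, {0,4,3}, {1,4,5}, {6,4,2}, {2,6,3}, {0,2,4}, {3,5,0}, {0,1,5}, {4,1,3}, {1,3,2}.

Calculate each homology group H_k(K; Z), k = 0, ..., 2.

H_0 ≅ Z,  H_1 ≅ Z/2,  H_2 = 0.

Take the total order 0 < 1 < 2 < 3 < 4 < 5 < 6 on the vertex set. Then K (dimension 2) consists of the simplices:

  0-simplices (7): [0], [1], [2], [3], [4], [5], [6]
  1-simplices (18): [0,1], [0,2], [0,3], [0,4], [0,5], [1,2], [1,3], [1,4], [1,5], [2,3], [2,4], [2,6], [3,4], [3,5], [3,6], [4,5], [4,6], [5,6]
  2-simplices (12): [0,1,2], [0,1,5], [0,2,4], [0,3,4], [0,3,5], [1,2,3], [1,3,4], [1,4,5], [2,3,6], [2,4,6], [3,5,6], [4,5,6]

giving chain groups C_0 ≅ Z^7, C_1 ≅ Z^18, C_2 ≅ Z^12.

The boundary map ∂_1: C_1 → C_0 maps an edge to its endpoints' difference, ∂[p,q] = q − p. For instance
  ∂[2,4] = [4] − [2].
This gives a 7×18 integer matrix of rank 6; reducing to Smith normal form yields diagonal entries (1,1,1,1,1,1).

∂_2: C_2 → C_1 maps a triangle to the signed sum of its edges. For instance
  ∂[0,1,5] = [1,5] − [0,5] + [0,1],
  ∂[0,3,4] = [3,4] − [0,4] + [0,3].
This gives a 18×12 integer matrix of rank 12; reducing to Smith normal form yields diagonal entries (1,1,1,1,1,1,1,1,1,1,1,2).

From H_k ≅ ker(∂_k) / im(∂_{k+1}) we obtain:

  H_0: rank C_0 − rank ∂_1 = 7 − 6 = 1, and the invariant factors of ∂_1 are all 1, so H_0 = Z.
  H_1: rank ker ∂_1 − rank ∂_2 = (18 − 6) − 12 = 0, and ∂_2 has invariant factor 2 > 1, so H_1 = Z/2.
  H_2: rank ker ∂_2 − rank ∂_3 = (12 − 12) − 0 = 0, and there is no ∂_3, so H_2 = 0.

As a check, the Euler characteristic is 7 − 18 + 12 = 1, which agrees with 1 − 0 + 0 = 1.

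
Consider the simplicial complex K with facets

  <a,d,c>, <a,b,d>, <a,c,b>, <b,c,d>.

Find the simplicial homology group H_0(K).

We work with the vertex ordering a < b < c < d. The simplices of K, each written with vertices in increasing order, are:

  0-simplices (4): a, b, c, d
  1-simplices (6): ab, ac, ad, bc, bd, cd
  2-simplices (4): abc, abd, acd, bcd

Hence C_0 ≅ Z^4, C_1 ≅ Z^6, C_2 ≅ Z^4.

∂_1: C_1 → C_0 is given by ∂[p,q] = [q] − [p].
The 4×6 boundary matrix has rank 3 and Smith normal form diag(1,1,1).

Boundary ∂_2: C_2 → C_1 maps a triangle to the signed sum of its edges. For instance
  ∂abc = bc − ac + ab,
  ∂acd = cd − ad + ac.
The resulting 6×4 matrix has rank 3, and its Smith normal form has invariant factors (1,1,1).

From H_k ≅ ker(∂_k) / im(∂_{k+1}) we obtain:

  H_0: rank C_0 − rank ∂_1 = 4 − 3 = 1, and the invariant factors of ∂_1 are all 1, so H_0 ≅ Z.

H_0 ≅ Z.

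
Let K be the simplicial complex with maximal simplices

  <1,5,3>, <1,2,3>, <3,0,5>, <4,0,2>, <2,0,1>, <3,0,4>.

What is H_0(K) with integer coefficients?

Order the vertices as 0 < 1 < 2 < 3 < 4 < 5. Listing each simplex with vertices in this order, K has dimension 2 with simplices:

  0-simplices (6): [0], [1], [2], [3], [4], [5]
  1-simplices (12): [0,1], [0,2], [0,3], [0,4], [0,5], [1,2], [1,3], [1,5], [2,3], [2,4], [3,4], [3,5]
  2-simplices (6): [0,1,2], [0,2,4], [0,3,4], [0,3,5], [1,2,3], [1,3,5]

giving chain groups C_0 ≅ Z^6, C_1 ≅ Z^12, C_2 ≅ Z^6.

The boundary map ∂_1: C_1 → C_0 maps an edge to its endpoints' difference, ∂[p,q] = q − p. For instance
  ∂[1,2] = [2] − [1].
This gives a 6×12 integer matrix of rank 5; reducing to Smith normal form yields diagonal entries (1,1,1,1,1).

Boundary ∂_2: C_2 → C_1 maps a triangle to the signed sum of its edges. For instance
  ∂[1,2,3] = [2,3] − [1,3] + [1,2],
  ∂[0,3,4] = [3,4] − [0,4] + [0,3].
The resulting 12×6 matrix has rank 6, and its Smith normal form has invariant factors (1,1,1,1,1,1).

Reading off H_k = ker ∂_k / im ∂_{k+1}:

  H_0: rank C_0 − rank ∂_1 = 6 − 5 = 1, and the invariant factors of ∂_1 are all 1, so H_0 = Z.

H_0 ≅ Z.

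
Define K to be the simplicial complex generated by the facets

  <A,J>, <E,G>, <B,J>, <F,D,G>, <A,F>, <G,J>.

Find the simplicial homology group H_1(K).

H_1 = Z.

K has 7 vertices, 8 edges, 1 triangle.
rank ∂_1 = 6, rank ∂_2 = 1 ⇒ b_1 = 8 − 6 − 1 = 1; all invariant factors of ∂_2 are 1 so no torsion. So H_1 ≅ Z.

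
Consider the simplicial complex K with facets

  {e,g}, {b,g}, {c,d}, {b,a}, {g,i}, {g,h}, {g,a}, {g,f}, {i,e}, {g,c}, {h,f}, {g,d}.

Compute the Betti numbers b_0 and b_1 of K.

b_0 = 1, b_1 = 4.

Fix the vertex order a < b < c < d < e < f < g < h < i and write every simplex with vertices in increasing order. Then dim K = 1 and the simplices of K are:

  0-simplices (9): a, b, c, d, e, f, g, h, i
  1-simplices (12): ab, ag, bg, cd, cg, dg, eg, ei, fg, fh, gh, gi

so the chain groups are C_0 ≅ Z^9, C_1 ≅ Z^12.

∂_1: C_1 → C_0 is given by ∂[p,q] = [q] − [p]. For instance
  ∂cd = d − c.
The resulting 9×12 matrix has rank 8, and its Smith normal form has invariant factors (1,1,1,1,1,1,1,1).

Now H_k = ker ∂_k / im ∂_{k+1}, so:

  H_0: rank C_0 − rank ∂_1 = 9 − 8 = 1, and the invariant factors of ∂_1 are all 1, so H_0 ≅ Z.
  H_1: rank ker ∂_1 − rank ∂_2 = (12 − 8) − 0 = 4, and there is no ∂_2, so H_1 ≅ Z^4.

As a check, the Euler characteristic is 9 − 12 = -3, which agrees with 1 − 4 = -3.
(K is a triangulation of a wedge of 4 circles.)

Hence the Betti numbers are b_0 = 1, b_1 = 4.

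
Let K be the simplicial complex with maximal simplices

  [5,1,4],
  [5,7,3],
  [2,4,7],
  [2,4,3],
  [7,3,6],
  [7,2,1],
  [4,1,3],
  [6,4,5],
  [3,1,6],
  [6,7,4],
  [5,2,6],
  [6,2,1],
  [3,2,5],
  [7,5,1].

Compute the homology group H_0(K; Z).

H_0 ≅ Z.

Fix the vertex order 1 < 2 < 3 < 4 < 5 < 6 < 7 and write every simplex with vertices in increasing order. Then dim K = 2 and the simplices of K are:

  0-simplices (7): [1], [2], [3], [4], [5], [6], [7]
  1-simplices (21): [1,2], [1,3], [1,4], [1,5], [1,6], [1,7], [2,3], [2,4], [2,5], [2,6], [2,7], [3,4], [3,5], [3,6], [3,7], [4,5], [4,6], [4,7], [5,6], [5,7], [6,7]
  2-simplices (14): [1,2,6], [1,2,7], [1,3,4], [1,3,6], [1,4,5], [1,5,7], [2,3,4], [2,3,5], [2,4,7], [2,5,6], [3,5,7], [3,6,7], [4,5,6], [4,6,7]

giving chain groups C_0 ≅ Z^7, C_1 ≅ Z^21, C_2 ≅ Z^14.

∂_1: C_1 → C_0 maps an edge to its endpoints' difference, ∂[p,q] = q − p.
The 7×21 boundary matrix has rank 6 and Smith normal form diag(1,1,1,1,1,1).

Boundary ∂_2: C_2 → C_1 maps a triangle to the signed sum of its edges. For instance
  ∂[1,5,7] = [5,7] − [1,7] + [1,5],
  ∂[3,5,7] = [5,7] − [3,7] + [3,5].
As a 21×14 matrix over Z this has rank 13, with invariant factors (1,1,1,1,1,1,1,1,1,1,1,1,1).

Now H_k = ker ∂_k / im ∂_{k+1}, so:

  H_0: rank C_0 − rank ∂_1 = 7 − 6 = 1, and the invariant factors of ∂_1 are all 1, so H_0 = Z.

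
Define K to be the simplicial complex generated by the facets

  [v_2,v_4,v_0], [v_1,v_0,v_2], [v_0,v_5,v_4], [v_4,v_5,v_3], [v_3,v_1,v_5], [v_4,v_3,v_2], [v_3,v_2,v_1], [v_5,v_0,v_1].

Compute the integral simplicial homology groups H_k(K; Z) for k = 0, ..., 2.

We work with the vertex ordering v_0 < v_1 < v_2 < v_3 < v_4 < v_5. The simplices of K, each written with vertices in increasing order, are:

  0-simplices (6): [v_0], [v_1], [v_2], [v_3], [v_4], [v_5]
  1-simplices (12): [v_0,v_1], [v_0,v_2], [v_0,v_4], [v_0,v_5], [v_1,v_2], [v_1,v_3], [v_1,v_5], [v_2,v_3], [v_2,v_4], [v_3,v_4], [v_3,v_5], [v_4,v_5]
  2-simplices (8): [v_0,v_1,v_2], [v_0,v_1,v_5], [v_0,v_2,v_4], [v_0,v_4,v_5], [v_1,v_2,v_3], [v_1,v_3,v_5], [v_2,v_3,v_4], [v_3,v_4,v_5]

giving chain groups C_0 ≅ Z^6, C_1 ≅ Z^12, C_2 ≅ Z^8.

Boundary ∂_1: C_1 → C_0 maps an edge to its endpoints' difference, ∂[p,q] = q − p. For instance
  ∂[v_2,v_3] = [v_3] − [v_2].
This gives a 6×12 integer matrix of rank 5; reducing to Smith normal form yields diagonal entries (1,1,1,1,1).

The boundary map ∂_2: C_2 → C_1 sends each 2-simplex [p,q,r] to [q,r] − [p,r] + [p,q]. For instance
  ∂[v_1,v_2,v_3] = [v_2,v_3] − [v_1,v_3] + [v_1,v_2],
  ∂[v_0,v_2,v_4] = [v_2,v_4] − [v_0,v_4] + [v_0,v_2].
The 12×8 boundary matrix has rank 7 and Smith normal form diag(1,1,1,1,1,1,1).

Now H_k = ker ∂_k / im ∂_{k+1}, so:

  H_0: rank C_0 − rank ∂_1 = 6 − 5 = 1, and the invariant factors of ∂_1 are all 1, so H_0 = Z.
  H_1: rank ker ∂_1 − rank ∂_2 = (12 − 5) − 7 = 0, and the invariant factors of ∂_2 are all 1, so H_1 = 0.
  H_2: rank ker ∂_2 − rank ∂_3 = (8 − 7) − 0 = 1, and there is no ∂_3, so H_2 = Z.

As a check, the Euler characteristic is 6 − 12 + 8 = 2, which agrees with 1 − 0 + 1 = 2.
(K is a triangulation of the 2-sphere S^2.)

H_0 = Z,  H_1 = 0,  H_2 = Z.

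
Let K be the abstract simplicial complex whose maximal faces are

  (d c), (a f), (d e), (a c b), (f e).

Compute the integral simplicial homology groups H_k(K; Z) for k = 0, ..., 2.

Fix the vertex order a < b < c < d < e < f and write every simplex with vertices in increasing order. Then dim K = 2 and the simplices of K are:

  0-simplices (6): a, b, c, d, e, f
  1-simplices (7): ab, ac, af, bc, cd, de, ef
  2-simplices (1): abc

giving chain groups C_0 ≅ Z^6, C_1 ≅ Z^7, C_2 ≅ Z^1.

∂_1: C_1 → C_0 is given by ∂[p,q] = [q] − [p].
This gives a 6×7 integer matrix of rank 5; reducing to Smith normal form yields diagonal entries (1,1,1,1,1).

Boundary ∂_2: C_2 → C_1 maps a triangle to the signed sum of its edges. For instance
  ∂abc = bc − ac + ab.
As a 7×1 matrix over Z this has rank 1, with invariant factors (1).

Computing H_k = (kernel of ∂_k) / (image of ∂_{k+1}):

  H_0: rank C_0 − rank ∂_1 = 6 − 5 = 1, and the invariant factors of ∂_1 are all 1, so H_0 ≅ Z.
  H_1: rank ker ∂_1 − rank ∂_2 = (7 − 5) − 1 = 1, and the invariant factors of ∂_2 are all 1, so H_1 ≅ Z.
  H_2: rank ker ∂_2 − rank ∂_3 = (1 − 1) − 0 = 0, and there is no ∂_3, so H_2 ≅ 0.

H_0 ≅ Z,  H_1 ≅ Z,  H_2 = 0.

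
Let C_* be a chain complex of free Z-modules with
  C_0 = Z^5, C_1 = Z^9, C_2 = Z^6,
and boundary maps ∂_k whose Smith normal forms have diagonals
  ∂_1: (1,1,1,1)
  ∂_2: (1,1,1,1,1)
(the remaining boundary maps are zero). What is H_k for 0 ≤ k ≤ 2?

H_0: b_0 = 5 − 0 − 4 = 1; torsion from ∂_1 factors > 1: none. So H_0 = Z.
H_1: b_1 = 9 − 4 − 5 = 0; torsion from ∂_2 factors > 1: none. So H_1 = 0.
H_2: b_2 = 6 − 5 − 0 = 1; torsion from ∂_3 factors > 1: none. So H_2 = Z.

H_0 = Z,  H_1 = 0,  H_2 = Z.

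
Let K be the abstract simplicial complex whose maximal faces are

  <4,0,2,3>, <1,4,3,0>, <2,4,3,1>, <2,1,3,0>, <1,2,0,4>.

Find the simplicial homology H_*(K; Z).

Fix the vertex order 0 < 1 < 2 < 3 < 4 and write every simplex with vertices in increasing order. Then dim K = 3 and the simplices of K are:

  0-simplices (5): [0], [1], [2], [3], [4]
  1-simplices (10): [0,1], [0,2], [0,3], [0,4], [1,2], [1,3], [1,4], [2,3], [2,4], [3,4]
  2-simplices (10): [0,1,2], [0,1,3], [0,1,4], [0,2,3], [0,2,4], [0,3,4], [1,2,3], [1,2,4], [1,3,4], [2,3,4]
  3-simplices (5): [0,1,2,3], [0,1,2,4], [0,1,3,4], [0,2,3,4], [1,2,3,4]

so the chain groups are C_0 ≅ Z^5, C_1 ≅ Z^10, C_2 ≅ Z^10, C_3 ≅ Z^5.

∂_1: C_1 → C_0 maps an edge to its endpoints' difference, ∂[p,q] = q − p. For instance
  ∂[1,4] = [4] − [1].
The 5×10 boundary matrix has rank 4 and Smith normal form diag(1,1,1,1).

Boundary ∂_2: C_2 → C_1 acts by ∂[p,q,r] = [q,r] − [p,r] + [p,q]. For instance
  ∂[0,1,4] = [1,4] − [0,4] + [0,1],
  ∂[0,2,3] = [2,3] − [0,3] + [0,2].
The resulting 10×10 matrix has rank 6, and its Smith normal form has invariant factors (1,1,1,1,1,1).

Boundary ∂_3: C_3 → C_2 sends each 3-simplex σ to the alternating sum Σ_i (−1)^i (σ with its i-th vertex removed). For instance
  ∂[0,2,3,4] = [2,3,4] − [0,3,4] + [0,2,4] − [0,2,3],
  ∂[0,1,2,4] = [1,2,4] − [0,2,4] + [0,1,4] − [0,1,2].
The resulting 10×5 matrix has rank 4, and its Smith normal form has invariant factors (1,1,1,1).

From H_k ≅ ker(∂_k) / im(∂_{k+1}) we obtain:

  H_0: rank C_0 − rank ∂_1 = 5 − 4 = 1, and the invariant factors of ∂_1 are all 1, so H_0 = Z.
  H_1: rank ker ∂_1 − rank ∂_2 = (10 − 4) − 6 = 0, and the invariant factors of ∂_2 are all 1, so H_1 = 0.
  H_2: rank ker ∂_2 − rank ∂_3 = (10 − 6) − 4 = 0, and the invariant factors of ∂_3 are all 1, so H_2 = 0.
  H_3: rank ker ∂_3 − rank ∂_4 = (5 − 4) − 0 = 1, and there is no ∂_4, so H_3 = Z.

As a check, the Euler characteristic is 5 − 10 + 10 − 5 = 0, which agrees with 1 − 0 + 0 − 1 = 0.

H_0 ≅ Z,  H_1 = 0,  H_2 = 0,  H_3 ≅ Z.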